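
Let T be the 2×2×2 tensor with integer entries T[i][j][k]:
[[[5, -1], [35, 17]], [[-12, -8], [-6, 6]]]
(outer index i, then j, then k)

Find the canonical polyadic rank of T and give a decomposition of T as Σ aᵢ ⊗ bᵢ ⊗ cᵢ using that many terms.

Lower bound: the mode-1 unfolding of T (rows indexed by i, columns by (j,k) = (0,0), (0,1), (1,0), (1,1)) is [[5, -1, 35, 17], [-12, -8, -6, 6]].
There the 2×2 minor on rows i ∈ {0, 1}, columns (j,k) ∈ {(0,0), (0,1)} is det [[5, -1], [-12, -8]] = -52 ≠ 0, so this unfolding has rank ≥ 2; CP rank is at least every unfolding rank, so rank(T) ≥ 2. (Flattening ranks never certify an upper bound on CP rank; for that we must actually write T with 2 rank-1 terms.)
Upper bound — finding two terms. Write S_k = T[:,:,k] for the frontal slices: S₀ = [[5, 35], [-12, -6]], S₁ = [[-1, 17], [-8, 6]].
If T = a₁ ⊗ b₁ ⊗ c₁ + a₂ ⊗ b₂ ⊗ c₂ then each S_k = c₁[k]·a₁b₁ᵀ + c₂[k]·a₂b₂ᵀ. S₀ and S₁ are linearly independent, so a₁b₁ᵀ and a₂b₂ᵀ must span the same plane of matrices: they are the rank-1 matrices of the form x·S₀ + y·S₁.
det(x·S₀ + y·S₁) is 390·x² + 520·xy + 130·y² = 130·(x + y)(3·x + y), vanishing at (x:y) = (1:-1) and (1:-3).
M₁ = S₀ − S₁ = [[6, 18], [-4, -12]] = 2·[3, -2][1, 3]ᵀ and M₂ = S₀ − 3·S₁ = [[8, -16], [12, -24]] = 4·[2, 3][1, -2]ᵀ, so take a₁ = [3, -2], b₁ = [1, 3], a₂ = [2, 3], b₂ = [1, -2].
Each slice is an integer combination of E₁ = a₁b₁ᵀ and E₂ = a₂b₂ᵀ: S₀ = 3·E₁ − 2·E₂, S₁ = E₁ − 2·E₂; reading off coefficients, c₁ = [3, 1] and c₂ = [-2, -2].
Hence T = [3, -2] ⊗ [1, 3] ⊗ [3, 1] + [2, 3] ⊗ [1, -2] ⊗ [-2, -2], so rank(T) ≤ 2.
These bounds meet, so rank(T) = 2.

rank(T) = 2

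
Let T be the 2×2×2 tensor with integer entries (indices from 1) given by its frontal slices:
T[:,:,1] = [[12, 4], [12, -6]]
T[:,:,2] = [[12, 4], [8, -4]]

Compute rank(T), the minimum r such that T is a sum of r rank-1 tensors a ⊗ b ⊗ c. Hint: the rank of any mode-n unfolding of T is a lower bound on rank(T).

Lower bound: the mode-1 unfolding of T (rows indexed by i, columns by (j,k) = (1,1), (1,2), (2,1), (2,2)) is [[12, 12, 4, 4], [12, 8, -6, -4]].
There the 2×2 minor on rows i ∈ {1, 2}, columns (j,k) ∈ {(1,1), (1,2)} is det [[12, 12], [12, 8]] = -48 ≠ 0, so this unfolding has rank ≥ 2; CP rank is at least every unfolding rank, so rank(T) ≥ 2. (Unfolding ranks only ever bound the CP rank from below — rank(T) can be strictly larger than all of them — so the matching upper bound has to come from an explicit 2-term decomposition.)
Upper bound — finding two terms. Write S_k = T[:,:,k] for the frontal slices: S₁ = [[12, 4], [12, -6]], S₂ = [[12, 4], [8, -4]].
If T = a₁ ⊗ b₁ ⊗ c₁ + a₂ ⊗ b₂ ⊗ c₂ then each S_k = c₁[k]·a₁b₁ᵀ + c₂[k]·a₂b₂ᵀ. S₁ and S₂ are linearly independent, so a₁b₁ᵀ and a₂b₂ᵀ must span the same plane of matrices: they are the rank-1 matrices of the form x·S₁ + y·S₂.
det(x·S₁ + y·S₂) is −120·x² − 200·xy − 80·y² = (-40)·(3·x + 2·y)(x + y), vanishing at (x:y) = (2:-3) and (1:-1).
M₁ = 2·S₁ − 3·S₂ = [[-12, -4], [0, 0]] = (-4)·(1, 0)(3, 1)ᵀ and M₂ = S₁ − S₂ = [[0, 0], [4, -2]] = 2·(0, 1)(2, -1)ᵀ, so take a₁ = (1, 0), b₁ = (3, 1), a₂ = (0, 1), b₂ = (2, -1).
Each slice is an integer combination of E₁ = a₁b₁ᵀ and E₂ = a₂b₂ᵀ: S₁ = 4·E₁ + 6·E₂, S₂ = 4·E₁ + 4·E₂; reading off coefficients, c₁ = (4, 4) and c₂ = (6, 4).
Hence T = (1, 0) ⊗ (3, 1) ⊗ (4, 4) + (0, 1) ⊗ (2, -1) ⊗ (6, 4), so rank(T) ≤ 2.
These bounds meet, so rank(T) = 2.

2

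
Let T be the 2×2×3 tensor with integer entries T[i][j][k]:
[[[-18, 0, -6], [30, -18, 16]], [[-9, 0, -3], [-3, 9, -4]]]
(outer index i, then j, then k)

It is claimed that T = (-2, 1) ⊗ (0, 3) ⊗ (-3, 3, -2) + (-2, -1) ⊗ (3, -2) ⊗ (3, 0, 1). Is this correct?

Yes

Reconstruct entrywise from the claimed factors. For example, T[1,0,2] = -3 and Σₗ aₗ[1]bₗ[0]cₗ[2] = (1)·(0)·(-2) + (-1)·(3)·(1) = -3; checking all 12 entries, every one matches. The claim holds.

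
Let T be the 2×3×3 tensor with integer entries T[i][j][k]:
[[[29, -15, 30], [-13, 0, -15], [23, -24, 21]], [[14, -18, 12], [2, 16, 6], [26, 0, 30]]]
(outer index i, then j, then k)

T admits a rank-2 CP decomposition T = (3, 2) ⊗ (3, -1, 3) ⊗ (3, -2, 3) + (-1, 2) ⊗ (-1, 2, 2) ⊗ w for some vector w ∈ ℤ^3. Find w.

Subtract the known terms from T to get the rank-1 residual R = (-1, 2) ⊗ (-1, 2, 2) ⊗ w, so R[i,j,k] = a[i]·b[j]·w[k]. Pick indices with nonzero a[0]·b[0] = (-1)·(-1) = 1. Only the fibre through (0,0,·) is needed: R[0,0,:] = T[0,0,:] − Σₗ aₗ[0]bₗ[0]cₗ = [29, -15, 30] − (3)·(3)·(3, -2, 3) = [2, 3, 3]. Then w[k] = R[0,0,k] / 1 for each k, giving w = [2, 3, 3] / 1 = (2, 3, 3).

w = (2, 3, 3)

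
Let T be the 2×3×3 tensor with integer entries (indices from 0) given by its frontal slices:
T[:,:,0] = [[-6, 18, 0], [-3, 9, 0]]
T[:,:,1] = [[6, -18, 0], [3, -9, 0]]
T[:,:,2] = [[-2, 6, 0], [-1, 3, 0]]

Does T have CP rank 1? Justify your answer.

Yes

If T = a ⊗ b ⊗ c then every fibre of T is a multiple of the corresponding factor, so read the factors off the fibres through the nonzero entry T[0,0,0] = -6.
The mode-1 fibre T[:,0,0] = [-6, -3] gives a = [2, 1] (primitive direction); the mode-2 fibre T[0,:,0] = [-6, 18, 0] gives b = [1, -3, 0]; then c[k] = T[0,0,k] / (a[0]·b[0]) = [-6, 6, -2] / 2 = [-3, 3, -1].
Expanding [2, 1] ⊗ [1, -3, 0] ⊗ [-3, 3, -1] reproduces all 18 entries of T, so T = [2, 1] ⊗ [1, -3, 0] ⊗ [-3, 3, -1] and rank(T) ≤ 1.
Equivalently every frontal slice T[:,:,k] is c[k] times the rank-1 matrix [2, 1] ⊗ [1, -3, 0]. So T has rank 1 (it is nonzero).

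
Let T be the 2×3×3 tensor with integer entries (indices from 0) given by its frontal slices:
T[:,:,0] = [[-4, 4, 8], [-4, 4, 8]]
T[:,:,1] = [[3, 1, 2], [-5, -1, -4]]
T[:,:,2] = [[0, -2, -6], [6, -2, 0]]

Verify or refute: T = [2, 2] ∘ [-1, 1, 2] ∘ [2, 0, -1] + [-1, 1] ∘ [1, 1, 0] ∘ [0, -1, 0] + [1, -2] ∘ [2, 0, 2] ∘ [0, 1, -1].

Yes

Reconstruct entrywise from the claimed factors. For example, T[0,2,2] = -6 and Σₗ aₗ[0]bₗ[2]cₗ[2] = (2)·(2)·(-1) + (-1)·(0)·(0) + (1)·(2)·(-1) = -6; checking all 18 entries, every one matches. The claim holds.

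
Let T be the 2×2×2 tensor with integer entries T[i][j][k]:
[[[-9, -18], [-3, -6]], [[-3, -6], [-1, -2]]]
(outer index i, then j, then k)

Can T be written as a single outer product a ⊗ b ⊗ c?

Yes

If T = a ⊗ b ⊗ c then every fibre of T is a multiple of the corresponding factor, so read the factors off the fibres through the nonzero entry T[0,0,0] = -9.
The mode-1 fibre T[:,0,0] = [-9, -3] gives a = (3, 1) (primitive direction); the mode-2 fibre T[0,:,0] = [-9, -3] gives b = (3, 1); then c[k] = T[0,0,k] / (a[0]·b[0]) = [-9, -18] / 9 = (-1, -2).
Expanding (3, 1) ⊗ (3, 1) ⊗ (-1, -2) reproduces all 8 entries of T, so T = (3, 1) ⊗ (3, 1) ⊗ (-1, -2) and rank(T) ≤ 1.
Equivalently every frontal slice T[:,:,k] is c[k] times the rank-1 matrix (3, 1) ⊗ (3, 1). So T has rank 1 (it is nonzero).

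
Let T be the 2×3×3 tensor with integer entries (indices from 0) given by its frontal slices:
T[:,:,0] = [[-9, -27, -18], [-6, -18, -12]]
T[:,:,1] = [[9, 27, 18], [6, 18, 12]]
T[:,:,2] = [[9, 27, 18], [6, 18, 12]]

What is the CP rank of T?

1

Lower bound: T ≠ 0 (e.g. T[0,0,0] = -9), so rank(T) ≥ 1.
Upper bound: the mode-1 fibre T[:,0,0] = [-9, -6] gives a = (3, 2) (primitive direction); the mode-2 fibre T[0,:,0] = [-9, -27, -18] gives b = (1, 3, 2); then c[k] = T[0,0,k] / (a[0]·b[0]) = [-9, 9, 9] / 3 = (-3, 3, 3).
Expanding (3, 2) (x) (1, 3, 2) (x) (-3, 3, 3) reproduces all 18 entries of T, so T = (3, 2) (x) (1, 3, 2) (x) (-3, 3, 3) and rank(T) ≤ 1.
These bounds meet, so rank(T) = 1.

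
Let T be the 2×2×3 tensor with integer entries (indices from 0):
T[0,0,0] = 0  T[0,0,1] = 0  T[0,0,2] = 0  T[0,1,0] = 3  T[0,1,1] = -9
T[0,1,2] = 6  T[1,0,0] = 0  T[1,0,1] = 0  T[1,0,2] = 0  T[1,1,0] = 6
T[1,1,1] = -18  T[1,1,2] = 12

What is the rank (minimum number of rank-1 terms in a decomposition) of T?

Lower bound: T ≠ 0 (e.g. T[0,1,0] = 3), so rank(T) ≥ 1.
Upper bound: the mode-1 fibre T[:,1,0] = [3, 6] gives a = (1, 2) (primitive direction); the mode-2 fibre T[0,:,0] = [0, 3] gives b = (0, 1); then c[k] = T[0,1,k] / (a[0]·b[1]) = [3, -9, 6] / 1 = (3, -9, 6).
Expanding (1, 2) ⊗ (0, 1) ⊗ (3, -9, 6) reproduces all 12 entries of T, so T = (1, 2) ⊗ (0, 1) ⊗ (3, -9, 6) and rank(T) ≤ 1.
These bounds meet, so rank(T) = 1.

1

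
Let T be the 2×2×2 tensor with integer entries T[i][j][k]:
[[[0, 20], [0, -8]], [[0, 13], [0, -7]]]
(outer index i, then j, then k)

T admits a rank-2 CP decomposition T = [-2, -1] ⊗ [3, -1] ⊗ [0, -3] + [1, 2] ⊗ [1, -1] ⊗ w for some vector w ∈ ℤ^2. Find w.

w = [0, 2]

Subtract the known terms from T to get the rank-1 residual R = [1, 2] ⊗ [1, -1] ⊗ w, so R[i,j,k] = a[i]·b[j]·w[k]. Pick indices with nonzero a[0]·b[0] = (1)·(1) = 1. Only the fibre through (0,0,·) is needed: R[0,0,:] = T[0,0,:] − Σₗ aₗ[0]bₗ[0]cₗ = [0, 20] − (-2)·(3)·[0, -3] = [0, 2]. Then w[k] = R[0,0,k] / 1 for each k, giving w = [0, 2] / 1 = [0, 2].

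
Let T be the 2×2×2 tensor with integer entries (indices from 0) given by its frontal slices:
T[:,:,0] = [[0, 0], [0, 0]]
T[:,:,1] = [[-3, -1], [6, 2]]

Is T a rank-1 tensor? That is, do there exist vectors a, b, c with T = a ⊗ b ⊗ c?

Yes

If T = a ⊗ b ⊗ c then every fibre of T is a multiple of the corresponding factor, so read the factors off the fibres through the nonzero entry T[0,0,1] = -3.
The mode-1 fibre T[:,0,1] = [-3, 6] gives a = [1, -2] (primitive direction); the mode-2 fibre T[0,:,1] = [-3, -1] gives b = [3, 1]; then c[k] = T[0,0,k] / (a[0]·b[0]) = [0, -3] / 3 = [0, -1].
Expanding [1, -2] ⊗ [3, 1] ⊗ [0, -1] reproduces all 8 entries of T, so T = [1, -2] ⊗ [3, 1] ⊗ [0, -1] and rank(T) ≤ 1.
Equivalently every frontal slice T[:,:,k] is c[k] times the rank-1 matrix [1, -2] ⊗ [3, 1]. So T has rank 1 (it is nonzero).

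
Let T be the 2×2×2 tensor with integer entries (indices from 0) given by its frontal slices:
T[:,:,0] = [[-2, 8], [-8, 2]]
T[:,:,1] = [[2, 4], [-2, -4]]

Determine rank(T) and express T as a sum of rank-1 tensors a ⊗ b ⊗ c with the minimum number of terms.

rank(T) = 2

Lower bound: the mode-1 unfolding of T (rows indexed by i, columns by (j,k) = (0,0), (0,1), (1,0), (1,1)) is [[-2, 2, 8, 4], [-8, -2, 2, -4]].
There the 2×2 minor on rows i ∈ {0, 1}, columns (j,k) ∈ {(0,0), (0,1)} is det [[-2, 2], [-8, -2]] = 20 ≠ 0, so this unfolding has rank ≥ 2; CP rank is at least every unfolding rank, so rank(T) ≥ 2. (Flattening ranks never certify an upper bound on CP rank; for that we must actually write T with 2 rank-1 terms.)
Upper bound — finding two terms. Write S_k = T[:,:,k] for the frontal slices: S₀ = [[-2, 8], [-8, 2]], S₁ = [[2, 4], [-2, -4]].
If T = a₁ ⊗ b₁ ⊗ c₁ + a₂ ⊗ b₂ ⊗ c₂ then each S_k = c₁[k]·a₁b₁ᵀ + c₂[k]·a₂b₂ᵀ. S₀ and S₁ are linearly independent, so a₁b₁ᵀ and a₂b₂ᵀ must span the same plane of matrices: they are the rank-1 matrices of the form x·S₀ + y·S₁.
det(x·S₀ + y·S₁) is 60·x² + 60·xy = 60·(x + y)(x), vanishing at (x:y) = (1:-1) and (0:1).
M₁ = S₀ − S₁ = [[-4, 4], [-6, 6]] = (-2)·[2, 3][1, -1]ᵀ and M₂ = S₁ = [[2, 4], [-2, -4]] = 2·[1, -1][1, 2]ᵀ, so take a₁ = [2, 3], b₁ = [1, -1], a₂ = [1, -1], b₂ = [1, 2].
Each slice is an integer combination of E₁ = a₁b₁ᵀ and E₂ = a₂b₂ᵀ: S₀ = −2·E₁ + 2·E₂, S₁ = 2·E₂; reading off coefficients, c₁ = [-2, 0] and c₂ = [2, 2].
Hence T = [2, 3] ⊗ [1, -1] ⊗ [-2, 0] + [1, -1] ⊗ [1, 2] ⊗ [2, 2], so rank(T) ≤ 2.
These bounds meet, so rank(T) = 2.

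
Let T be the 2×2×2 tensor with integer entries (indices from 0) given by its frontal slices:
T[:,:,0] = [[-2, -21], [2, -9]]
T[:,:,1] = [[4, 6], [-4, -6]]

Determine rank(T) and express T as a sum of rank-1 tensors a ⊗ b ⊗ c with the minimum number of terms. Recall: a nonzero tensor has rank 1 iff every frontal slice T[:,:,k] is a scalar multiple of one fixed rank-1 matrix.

rank(T) = 2

Lower bound: the mode-3 unfolding of T (rows indexed by k, columns by (i,j) = (0,0), (0,1), (1,0), (1,1)) is [[-2, -21, 2, -9], [4, 6, -4, -6]].
There the 2×2 minor on rows k ∈ {0, 1}, columns (i,j) ∈ {(0,0), (0,1)} is det [[-2, -21], [4, 6]] = 72 ≠ 0, so this unfolding has rank ≥ 2; CP rank is at least every unfolding rank, so rank(T) ≥ 2. (Flattening ranks never certify an upper bound on CP rank; for that we must actually write T with 2 rank-1 terms.)
Upper bound — finding two terms. Write S_k = T[:,:,k] for the frontal slices: S₀ = [[-2, -21], [2, -9]], S₁ = [[4, 6], [-4, -6]].
If T = a₁ ⊗ b₁ ⊗ c₁ + a₂ ⊗ b₂ ⊗ c₂ then each S_k = c₁[k]·a₁b₁ᵀ + c₂[k]·a₂b₂ᵀ. S₀ and S₁ are linearly independent, so a₁b₁ᵀ and a₂b₂ᵀ must span the same plane of matrices: they are the rank-1 matrices of the form x·S₀ + y·S₁.
det(x·S₀ + y·S₁) is 60·x² − 120·xy = 60·(x − 2·y)(x), vanishing at (x:y) = (2:1) and (0:1).
M₁ = 2·S₀ + S₁ = [[0, -36], [0, -24]] = (-12)·(3, 2)(0, 1)ᵀ and M₂ = S₁ = [[4, 6], [-4, -6]] = 2·(1, -1)(2, 3)ᵀ, so take a₁ = (3, 2), b₁ = (0, 1), a₂ = (1, -1), b₂ = (2, 3).
Each slice is an integer combination of E₁ = a₁b₁ᵀ and E₂ = a₂b₂ᵀ: S₀ = −6·E₁ − E₂, S₁ = 2·E₂; reading off coefficients, c₁ = (-6, 0) and c₂ = (-1, 2).
Hence T = (3, 2) ⊗ (0, 1) ⊗ (-6, 0) + (1, -1) ⊗ (2, 3) ⊗ (-1, 2), so rank(T) ≤ 2.
These bounds meet, so rank(T) = 2.
Check entry T[0,0,0] = -2: (3)·(0)·(-6) + (1)·(2)·(-1) = -2.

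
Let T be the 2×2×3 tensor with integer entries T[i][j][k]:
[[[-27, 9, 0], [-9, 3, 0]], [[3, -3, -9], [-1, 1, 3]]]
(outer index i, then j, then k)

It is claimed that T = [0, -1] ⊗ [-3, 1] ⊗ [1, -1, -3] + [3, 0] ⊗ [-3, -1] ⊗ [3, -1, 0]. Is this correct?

Yes

Reconstruct entrywise from the claimed factors. For example, T[1,1,1] = 1 and Σₗ aₗ[1]bₗ[1]cₗ[1] = (-1)·(1)·(-1) + (0)·(-1)·(-1) = 1; checking all 12 entries, every one matches. The claim holds.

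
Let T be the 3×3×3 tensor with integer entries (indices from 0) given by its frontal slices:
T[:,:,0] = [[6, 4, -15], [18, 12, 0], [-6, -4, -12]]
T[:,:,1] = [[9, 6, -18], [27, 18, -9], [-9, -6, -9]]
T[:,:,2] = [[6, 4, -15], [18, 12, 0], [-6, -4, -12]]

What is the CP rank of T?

Lower bound: in the mode-2 unfolding of T (rows indexed by j, columns by (i,k)) the 2×2 minor on rows j ∈ {0, 2}, columns (i,k) ∈ {(0,0), (0,1)} is det [[6, 9], [-15, -18]] = 27 ≠ 0, so that unfolding has rank ≥ 2 and hence rank(T) ≥ 2 (CP rank is at least every unfolding rank, though it can be larger).
Upper bound: with S_k = T[:,:,k], the two rank-1 terms a₁b₁ᵀ, a₂b₂ᵀ are the rank-1 members of the pencil x·S₀ + y·S₁.
The 2×2 minor of x·S₀ + y·S₁ on rows {0,1}, columns {0,2} is 270·x² + 675·xy + 405·y² = 135·(2·x + 3·y)(x + y), vanishing at (x:y) = (3:-2) and (1:-1).
M₁ = 3·S₀ − 2·S₁ = [[0, 0, -9], [0, 0, 18], [0, 0, -18]] = (-9)·[1, -2, 2][0, 0, 1]ᵀ and M₂ = S₀ − S₁ = [[-3, -2, 3], [-9, -6, 9], [3, 2, -3]] = −[1, 3, -1][3, 2, -3]ᵀ, so take a₁ = [1, -2, 2], b₁ = [0, 0, 1], a₂ = [1, 3, -1], b₂ = [3, 2, -3].
Each slice is an integer combination of E₁ = a₁b₁ᵀ and E₂ = a₂b₂ᵀ: S₀ = −9·E₁ + 2·E₂, S₁ = −9·E₁ + 3·E₂, S₂ = −9·E₁ + 2·E₂; reading off coefficients, c₁ = [-9, -9, -9] and c₂ = [2, 3, 2].
Hence T = [1, -2, 2] ⊗ [0, 0, 1] ⊗ [-9, -9, -9] + [1, 3, -1] ⊗ [3, 2, -3] ⊗ [2, 3, 2], so rank(T) ≤ 2.
These bounds meet, so rank(T) = 2.

2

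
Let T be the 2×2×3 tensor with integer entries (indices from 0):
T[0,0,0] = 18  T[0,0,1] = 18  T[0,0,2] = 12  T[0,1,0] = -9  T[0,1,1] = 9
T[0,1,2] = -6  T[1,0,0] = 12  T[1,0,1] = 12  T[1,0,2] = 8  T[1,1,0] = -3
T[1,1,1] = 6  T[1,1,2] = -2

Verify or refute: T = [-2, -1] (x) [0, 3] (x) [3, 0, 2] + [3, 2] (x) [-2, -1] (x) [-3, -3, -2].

Reconstruct entrywise from the claimed factors. For example, T[1,1,0] = -3 and Σₗ aₗ[1]bₗ[1]cₗ[0] = (-1)·(3)·(3) + (2)·(-1)·(-3) = -3; checking all 12 entries, every one matches. The claim holds.

Yes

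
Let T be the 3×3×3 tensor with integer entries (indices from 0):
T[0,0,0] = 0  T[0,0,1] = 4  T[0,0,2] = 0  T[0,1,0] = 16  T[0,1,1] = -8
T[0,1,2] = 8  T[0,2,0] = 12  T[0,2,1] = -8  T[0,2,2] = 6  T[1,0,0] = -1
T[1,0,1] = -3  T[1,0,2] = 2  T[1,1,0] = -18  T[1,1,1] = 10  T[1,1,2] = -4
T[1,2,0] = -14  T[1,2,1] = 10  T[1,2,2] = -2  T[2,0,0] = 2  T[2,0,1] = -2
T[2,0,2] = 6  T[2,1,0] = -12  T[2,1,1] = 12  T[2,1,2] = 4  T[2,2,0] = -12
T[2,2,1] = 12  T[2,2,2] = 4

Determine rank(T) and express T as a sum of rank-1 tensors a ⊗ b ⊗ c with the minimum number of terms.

Lower bound: the mode-1 unfolding of T (rows indexed by i, columns by (j,k) = (0,0), (0,1), (0,2), (1,0), (1,1), (1,2), (2,0), (2,1), (2,2)) is [[0, 4, 0, 16, -8, 8, 12, -8, 6], [-1, -3, 2, -18, 10, -4, -14, 10, -2], [2, -2, 6, -12, 12, 4, -12, 12, 4]].
There the 3×3 minor on rows i ∈ {0, 1, 2}, columns (j,k) ∈ {(0,0), (0,1), (0,2)} is det [[0, 4, 0], [-1, -3, 2], [2, -2, 6]] = 40 ≠ 0, so this unfolding has rank ≥ 3; CP rank is at least every unfolding rank, so rank(T) ≥ 3. (This is only a lower bound: in general the CP rank may exceed every unfolding rank, so we still need to exhibit 3 rank-1 terms summing to T.)
Upper bound: T is a sum of 3 rank-1 terms, T = (0, 1, 2) ⊗ (1, 2, 2) ⊗ (-1, 1, 2) + (1, -1, -1) ⊗ (1, -2, -2) ⊗ (-4, 4, -2) + (1, -1, 0) ⊗ (1, 2, 1) ⊗ (4, 0, 2) (one valid choice — decompositions are not unique — normalised so each a, b is primitive with positive first nonzero entry; check it by expanding all entries), so rank(T) ≤ 3.
These bounds meet, so rank(T) = 3.
Check entry T[0,1,1] = -8: (0)·(2)·(1) + (1)·(-2)·(4) + (1)·(2)·(0) = -8.

rank(T) = 3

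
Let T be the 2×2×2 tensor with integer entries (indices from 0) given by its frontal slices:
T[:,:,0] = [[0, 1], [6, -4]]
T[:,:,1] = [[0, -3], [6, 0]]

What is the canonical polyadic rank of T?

2

Lower bound: the mode-2 unfolding of T (rows indexed by j, columns by (i,k) = (0,0), (0,1), (1,0), (1,1)) is [[0, 0, 6, 6], [1, -3, -4, 0]].
There the 2×2 minor on rows j ∈ {0, 1}, columns (i,k) ∈ {(0,0), (1,0)} is det [[0, 6], [1, -4]] = -6 ≠ 0, so this unfolding has rank ≥ 2; CP rank is at least every unfolding rank, so rank(T) ≥ 2. (Flattening ranks never certify an upper bound on CP rank; for that we must actually write T with 2 rank-1 terms.)
Upper bound — finding two terms. Write S_k = T[:,:,k] for the frontal slices: S₀ = [[0, 1], [6, -4]], S₁ = [[0, -3], [6, 0]].
If T = a₁ ⊗ b₁ ⊗ c₁ + a₂ ⊗ b₂ ⊗ c₂ then each S_k = c₁[k]·a₁b₁ᵀ + c₂[k]·a₂b₂ᵀ. S₀ and S₁ are linearly independent, so a₁b₁ᵀ and a₂b₂ᵀ must span the same plane of matrices: they are the rank-1 matrices of the form x·S₀ + y·S₁.
det(x·S₀ + y·S₁) is −6·x² + 12·xy + 18·y² = (-6)·(x − 3·y)(x + y), vanishing at (x:y) = (3:1) and (1:-1).
M₁ = 3·S₀ + S₁ = [[0, 0], [24, -12]] = 12·[0, 1][2, -1]ᵀ and M₂ = S₀ − S₁ = [[0, 4], [0, -4]] = 4·[1, -1][0, 1]ᵀ, so take a₁ = [0, 1], b₁ = [2, -1], a₂ = [1, -1], b₂ = [0, 1].
Each slice is an integer combination of E₁ = a₁b₁ᵀ and E₂ = a₂b₂ᵀ: S₀ = 3·E₁ + E₂, S₁ = 3·E₁ − 3·E₂; reading off coefficients, c₁ = [3, 3] and c₂ = [1, -3].
Hence T = [0, 1] ⊗ [2, -1] ⊗ [3, 3] + [1, -1] ⊗ [0, 1] ⊗ [1, -3], so rank(T) ≤ 2.
These bounds meet, so rank(T) = 2.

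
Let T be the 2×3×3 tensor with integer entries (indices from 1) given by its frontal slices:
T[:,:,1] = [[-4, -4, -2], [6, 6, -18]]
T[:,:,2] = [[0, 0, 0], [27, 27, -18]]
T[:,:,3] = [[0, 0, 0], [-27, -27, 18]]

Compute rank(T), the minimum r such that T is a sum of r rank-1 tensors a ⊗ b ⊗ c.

2

Lower bound: the mode-3 unfolding of T (rows indexed by k, columns by (i,j) = (1,1), (1,2), (1,3), (2,1), (2,2), (2,3)) is [[-4, -4, -2, 6, 6, -18], [0, 0, 0, 27, 27, -18], [0, 0, 0, -27, -27, 18]].
There the 2×2 minor on rows k ∈ {1, 2}, columns (i,j) ∈ {(1,1), (2,1)} is det [[-4, 6], [0, 27]] = -108 ≠ 0, so this unfolding has rank ≥ 2; CP rank is at least every unfolding rank, so rank(T) ≥ 2. (This is only a lower bound: in general the CP rank may exceed every unfolding rank, so we still need to exhibit 2 rank-1 terms summing to T.)
Upper bound — finding two terms. Write S_k = T[:,:,k] for the frontal slices: S₁ = [[-4, -4, -2], [6, 6, -18]], S₂ = [[0, 0, 0], [27, 27, -18]], S₃ = [[0, 0, 0], [-27, -27, 18]].
If T = a₁ ⊗ b₁ ⊗ c₁ + a₂ ⊗ b₂ ⊗ c₂ then each S_k = c₁[k]·a₁b₁ᵀ + c₂[k]·a₂b₂ᵀ. S₁ and S₂ are linearly independent, so a₁b₁ᵀ and a₂b₂ᵀ must span the same plane of matrices: they are the rank-1 matrices of the form x·S₁ + y·S₂.
The 2×2 minor of x·S₁ + y·S₂ on rows {1,2}, columns {1,3} is 84·x² + 126·xy = 42·(2·x + 3·y)(x), vanishing at (x:y) = (3:-2) and (0:1).
M₁ = 3·S₁ − 2·S₂ = [[-12, -12, -6], [-36, -36, -18]] = (-6)·[1, 3][2, 2, 1]ᵀ and M₂ = S₂ = [[0, 0, 0], [27, 27, -18]] = 9·[0, 1][3, 3, -2]ᵀ, so take a₁ = [1, 3], b₁ = [2, 2, 1], a₂ = [0, 1], b₂ = [3, 3, -2].
Each slice is an integer combination of E₁ = a₁b₁ᵀ and E₂ = a₂b₂ᵀ: S₁ = −2·E₁ + 6·E₂, S₂ = 9·E₂, S₃ = −9·E₂; reading off coefficients, c₁ = [-2, 0, 0] and c₂ = [6, 9, -9].
Hence T = [1, 3] ⊗ [2, 2, 1] ⊗ [-2, 0, 0] + [0, 1] ⊗ [3, 3, -2] ⊗ [6, 9, -9], so rank(T) ≤ 2.
These bounds meet, so rank(T) = 2.
Check entry T[2,2,2] = 27: (3)·(2)·(0) + (1)·(3)·(9) = 27.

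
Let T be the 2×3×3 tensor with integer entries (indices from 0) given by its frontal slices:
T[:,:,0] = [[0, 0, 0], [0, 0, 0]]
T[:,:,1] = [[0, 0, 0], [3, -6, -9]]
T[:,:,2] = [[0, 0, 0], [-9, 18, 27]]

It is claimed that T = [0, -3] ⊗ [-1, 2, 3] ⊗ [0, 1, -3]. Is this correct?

Reconstruct entrywise from the claimed factors. For example, T[1,1,2] = 18 and Σₗ aₗ[1]bₗ[1]cₗ[2] = (-3)·(2)·(-3) = 18; checking all 18 entries, every one matches. The claim holds.

Yes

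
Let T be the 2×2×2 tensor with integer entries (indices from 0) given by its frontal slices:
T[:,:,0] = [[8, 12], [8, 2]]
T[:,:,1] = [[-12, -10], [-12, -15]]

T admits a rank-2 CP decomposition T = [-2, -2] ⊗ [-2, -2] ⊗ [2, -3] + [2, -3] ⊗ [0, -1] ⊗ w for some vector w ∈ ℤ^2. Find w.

w = [-2, -1]

Subtract the known terms from T to get the rank-1 residual R = [2, -3] ⊗ [0, -1] ⊗ w, so R[i,j,k] = a[i]·b[j]·w[k]. Pick indices with nonzero a[0]·b[1] = (2)·(-1) = -2. Only the fibre through (0,1,·) is needed: R[0,1,:] = T[0,1,:] − Σₗ aₗ[0]bₗ[1]cₗ = [12, -10] − (-2)·(-2)·[2, -3] = [4, 2]. Then w[k] = R[0,1,k] / -2 for each k, giving w = [4, 2] / -2 = [-2, -1].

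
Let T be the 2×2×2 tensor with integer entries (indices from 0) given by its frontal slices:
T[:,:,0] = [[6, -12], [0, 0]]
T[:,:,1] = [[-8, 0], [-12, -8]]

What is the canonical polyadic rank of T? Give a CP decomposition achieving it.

rank(T) = 2

Lower bound: in the mode-1 unfolding of T (rows indexed by i, columns by (j,k)) the 2×2 minor on rows i ∈ {0, 1}, columns (j,k) ∈ {(0,0), (0,1)} is det [[6, -8], [0, -12]] = -72 ≠ 0, so that unfolding has rank ≥ 2 and hence rank(T) ≥ 2 (CP rank is at least every unfolding rank, though it can be larger).
Upper bound: with S_k = T[:,:,k], the two rank-1 terms a₁b₁ᵀ, a₂b₂ᵀ are the rank-1 members of the pencil x·S₀ + y·S₁.
det(x·S₀ + y·S₁) is −192·xy + 64·y² = (-64)·(3·x − y)(y), vanishing at (x:y) = (1:3) and (1:0).
M₁ = S₀ + 3·S₁ = [[-18, -12], [-36, -24]] = (-6)·[1, 2][3, 2]ᵀ and M₂ = S₀ = [[6, -12], [0, 0]] = 6·[1, 0][1, -2]ᵀ, so take a₁ = [1, 2], b₁ = [3, 2], a₂ = [1, 0], b₂ = [1, -2].
Each slice is an integer combination of E₁ = a₁b₁ᵀ and E₂ = a₂b₂ᵀ: S₀ = 6·E₂, S₁ = −2·E₁ − 2·E₂; reading off coefficients, c₁ = [0, -2] and c₂ = [6, -2].
Hence T = [1, 2] ⊗ [3, 2] ⊗ [0, -2] + [1, 0] ⊗ [1, -2] ⊗ [6, -2], so rank(T) ≤ 2.
These bounds meet, so rank(T) = 2.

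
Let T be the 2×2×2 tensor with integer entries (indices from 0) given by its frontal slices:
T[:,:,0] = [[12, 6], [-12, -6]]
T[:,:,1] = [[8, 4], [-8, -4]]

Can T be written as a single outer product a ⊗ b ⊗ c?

Yes

If T = a ⊗ b ⊗ c then every fibre of T is a multiple of the corresponding factor, so read the factors off the fibres through the nonzero entry T[0,0,0] = 12.
The mode-1 fibre T[:,0,0] = [12, -12] gives a = [1, -1] (primitive direction); the mode-2 fibre T[0,:,0] = [12, 6] gives b = [2, 1]; then c[k] = T[0,0,k] / (a[0]·b[0]) = [12, 8] / 2 = [6, 4].
Expanding [1, -1] ⊗ [2, 1] ⊗ [6, 4] reproduces all 8 entries of T, so T = [1, -1] ⊗ [2, 1] ⊗ [6, 4] and rank(T) ≤ 1.
Equivalently every frontal slice T[:,:,k] is c[k] times the rank-1 matrix [1, -1] ⊗ [2, 1]. So T has rank 1 (it is nonzero).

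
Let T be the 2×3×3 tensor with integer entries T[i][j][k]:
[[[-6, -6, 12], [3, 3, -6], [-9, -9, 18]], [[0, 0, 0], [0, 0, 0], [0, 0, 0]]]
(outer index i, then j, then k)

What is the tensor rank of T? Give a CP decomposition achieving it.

rank(T) = 1

Lower bound: T ≠ 0 (e.g. T[0,0,0] = -6), so rank(T) ≥ 1.
Upper bound: if T = a ⊗ b ⊗ c then every fibre of T is a multiple of the corresponding factor, so read the factors off the fibres through the nonzero entry T[0,0,0] = -6.
The mode-1 fibre T[:,0,0] = [-6, 0] gives a = [1, 0] (primitive direction); the mode-2 fibre T[0,:,0] = [-6, 3, -9] gives b = [2, -1, 3]; then c[k] = T[0,0,k] / (a[0]·b[0]) = [-6, -6, 12] / 2 = [-3, -3, 6].
Expanding [1, 0] ⊗ [2, -1, 3] ⊗ [-3, -3, 6] reproduces all 18 entries of T, so T = [1, 0] ⊗ [2, -1, 3] ⊗ [-3, -3, 6] and rank(T) ≤ 1.
These bounds meet, so rank(T) = 1.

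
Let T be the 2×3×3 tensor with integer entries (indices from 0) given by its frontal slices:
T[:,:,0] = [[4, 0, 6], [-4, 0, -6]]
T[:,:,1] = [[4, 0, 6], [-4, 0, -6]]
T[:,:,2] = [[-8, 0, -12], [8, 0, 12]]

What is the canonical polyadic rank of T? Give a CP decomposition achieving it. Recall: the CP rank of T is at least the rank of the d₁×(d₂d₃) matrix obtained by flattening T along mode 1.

Lower bound: T ≠ 0 (e.g. T[0,0,0] = 4), so rank(T) ≥ 1.
Upper bound: if T = a ⊗ b ⊗ c then every fibre of T is a multiple of the corresponding factor, so read the factors off the fibres through the nonzero entry T[0,0,0] = 4.
The mode-1 fibre T[:,0,0] = [4, -4] gives a = (1, -1) (primitive direction); the mode-2 fibre T[0,:,0] = [4, 0, 6] gives b = (2, 0, 3); then c[k] = T[0,0,k] / (a[0]·b[0]) = [4, 4, -8] / 2 = (2, 2, -4).
Expanding (1, -1) ⊗ (2, 0, 3) ⊗ (2, 2, -4) reproduces all 18 entries of T, so T = (1, -1) ⊗ (2, 0, 3) ⊗ (2, 2, -4) and rank(T) ≤ 1.
These bounds meet, so rank(T) = 1.
Check entry T[0,2,0] = 6: (1)·(3)·(2) = 6.

rank(T) = 1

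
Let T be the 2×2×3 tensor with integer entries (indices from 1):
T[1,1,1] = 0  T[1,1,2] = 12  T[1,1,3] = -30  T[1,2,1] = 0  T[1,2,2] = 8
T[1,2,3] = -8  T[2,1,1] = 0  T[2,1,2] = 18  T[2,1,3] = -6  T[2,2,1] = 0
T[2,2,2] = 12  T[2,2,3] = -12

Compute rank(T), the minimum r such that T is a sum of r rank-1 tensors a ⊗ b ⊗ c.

Lower bound: in the mode-2 unfolding of T (rows indexed by j, columns by (i,k)) the 2×2 minor on rows j ∈ {1, 2}, columns (i,k) ∈ {(1,2), (1,3)} is det [[12, -30], [8, -8]] = 144 ≠ 0, so that unfolding has rank ≥ 2 and hence rank(T) ≥ 2 (CP rank is at least every unfolding rank, though it can be larger).
Upper bound: with S_k = T[:,:,k], the two rank-1 terms a₁b₁ᵀ, a₂b₂ᵀ are the rank-1 members of the pencil x·S₂ + y·S₃.
det(x·S₂ + y·S₃) is −312·xy + 312·y² = (-312)·(x − y)(y), vanishing at (x:y) = (1:1) and (1:0).
M₁ = S₂ + S₃ = [[-18, 0], [12, 0]] = (-6)·(3, -2)(1, 0)ᵀ and M₂ = S₂ = [[12, 8], [18, 12]] = 2·(2, 3)(3, 2)ᵀ, so take a₁ = (3, -2), b₁ = (1, 0), a₂ = (2, 3), b₂ = (3, 2).
Each slice is an integer combination of E₁ = a₁b₁ᵀ and E₂ = a₂b₂ᵀ: S₁ = 0, S₂ = 2·E₂, S₃ = −6·E₁ − 2·E₂; reading off coefficients, c₁ = (0, 0, -6) and c₂ = (0, 2, -2).
Hence T = (3, -2) ⊗ (1, 0) ⊗ (0, 0, -6) + (2, 3) ⊗ (3, 2) ⊗ (0, 2, -2), so rank(T) ≤ 2.
These bounds meet, so rank(T) = 2.

2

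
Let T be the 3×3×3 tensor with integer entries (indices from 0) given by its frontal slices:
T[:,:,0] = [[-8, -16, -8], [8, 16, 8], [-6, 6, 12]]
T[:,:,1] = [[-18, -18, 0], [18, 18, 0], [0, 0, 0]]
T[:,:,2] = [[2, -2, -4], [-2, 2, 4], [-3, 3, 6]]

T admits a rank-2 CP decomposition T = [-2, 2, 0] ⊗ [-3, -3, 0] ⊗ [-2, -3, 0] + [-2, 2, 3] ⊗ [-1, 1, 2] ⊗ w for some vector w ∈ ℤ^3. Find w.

Subtract the known terms from T to get the rank-1 residual R = [-2, 2, 3] ⊗ [-1, 1, 2] ⊗ w, so R[i,j,k] = a[i]·b[j]·w[k]. Pick indices with nonzero a[0]·b[0] = (-2)·(-1) = 2. Only the fibre through (0,0,·) is needed: R[0,0,:] = T[0,0,:] − Σₗ aₗ[0]bₗ[0]cₗ = [-8, -18, 2] − (-2)·(-3)·[-2, -3, 0] = [4, 0, 2]. Then w[k] = R[0,0,k] / 2 for each k, giving w = [4, 0, 2] / 2 = [2, 0, 1].

w = [2, 0, 1]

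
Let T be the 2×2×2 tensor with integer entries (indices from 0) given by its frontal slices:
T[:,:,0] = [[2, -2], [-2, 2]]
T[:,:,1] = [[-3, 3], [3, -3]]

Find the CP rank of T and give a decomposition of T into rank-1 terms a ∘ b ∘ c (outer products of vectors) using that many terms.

rank(T) = 1

Lower bound: T ≠ 0 (e.g. T[0,0,0] = 2), so rank(T) ≥ 1.
Upper bound: if T = a ∘ b ∘ c then every fibre of T is a multiple of the corresponding factor, so read the factors off the fibres through the nonzero entry T[0,0,0] = 2.
The mode-1 fibre T[:,0,0] = [2, -2] gives a = [1, -1] (primitive direction); the mode-2 fibre T[0,:,0] = [2, -2] gives b = [1, -1]; then c[k] = T[0,0,k] / (a[0]·b[0]) = [2, -3] / 1 = [2, -3].
Expanding [1, -1] ∘ [1, -1] ∘ [2, -3] reproduces all 8 entries of T, so T = [1, -1] ∘ [1, -1] ∘ [2, -3] and rank(T) ≤ 1.
These bounds meet, so rank(T) = 1.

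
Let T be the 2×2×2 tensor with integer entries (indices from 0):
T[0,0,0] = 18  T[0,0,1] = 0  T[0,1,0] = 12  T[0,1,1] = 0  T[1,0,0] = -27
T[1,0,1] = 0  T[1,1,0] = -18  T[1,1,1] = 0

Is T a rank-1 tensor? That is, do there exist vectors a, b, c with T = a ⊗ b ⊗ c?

Yes

If T = a ⊗ b ⊗ c then every fibre of T is a multiple of the corresponding factor, so read the factors off the fibres through the nonzero entry T[0,0,0] = 18.
The mode-1 fibre T[:,0,0] = [18, -27] gives a = [2, -3] (primitive direction); the mode-2 fibre T[0,:,0] = [18, 12] gives b = [3, 2]; then c[k] = T[0,0,k] / (a[0]·b[0]) = [18, 0] / 6 = [3, 0].
Expanding [2, -3] ⊗ [3, 2] ⊗ [3, 0] reproduces all 8 entries of T, so T = [2, -3] ⊗ [3, 2] ⊗ [3, 0] and rank(T) ≤ 1.
Equivalently every frontal slice T[:,:,k] is c[k] times the rank-1 matrix [2, -3] ⊗ [3, 2]. So T has rank 1 (it is nonzero).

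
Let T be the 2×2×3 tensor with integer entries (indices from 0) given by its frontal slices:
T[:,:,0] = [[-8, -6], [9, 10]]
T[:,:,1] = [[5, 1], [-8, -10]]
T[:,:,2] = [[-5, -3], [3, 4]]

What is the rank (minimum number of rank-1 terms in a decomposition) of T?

3

Lower bound: the mode-3 unfolding of T (rows indexed by k, columns by (i,j) = (0,0), (0,1), (1,0), (1,1)) is [[-8, -6, 9, 10], [5, 1, -8, -10], [-5, -3, 3, 4]].
There the 3×3 minor on rows k ∈ {0, 1, 2}, columns (i,j) ∈ {(0,0), (0,1), (1,0)} is det [[-8, -6, 9], [5, 1, -8], [-5, -3, 3]] = -72 ≠ 0, so this unfolding has rank ≥ 3; CP rank is at least every unfolding rank, so rank(T) ≥ 3. (This is only a lower bound: in general the CP rank may exceed every unfolding rank, so we still need to exhibit 3 rank-1 terms summing to T.)
Upper bound: T is a sum of 3 rank-1 terms, T = (1, -2) ⊗ (1, 1) ⊗ (-2, 1, 1) + (2, -1) ⊗ (1, 1) ⊗ (-4, 4, -4) + (2, 1) ⊗ (1, 2) ⊗ (1, -2, 1) (one valid choice — decompositions are not unique — normalised so each a, b is primitive with positive first nonzero entry; check it by expanding all entries), so rank(T) ≤ 3.
These bounds meet, so rank(T) = 3.
Check entry T[0,1,1] = 1: (1)·(1)·(1) + (2)·(1)·(4) + (2)·(2)·(-2) = 1.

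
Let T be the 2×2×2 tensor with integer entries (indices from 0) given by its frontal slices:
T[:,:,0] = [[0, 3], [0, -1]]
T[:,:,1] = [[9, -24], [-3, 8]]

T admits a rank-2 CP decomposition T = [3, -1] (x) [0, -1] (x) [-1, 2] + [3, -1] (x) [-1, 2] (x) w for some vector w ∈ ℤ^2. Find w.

w = [0, -3]

Subtract the known terms from T to get the rank-1 residual R = [3, -1] (x) [-1, 2] (x) w, so R[i,j,k] = a[i]·b[j]·w[k]. Pick indices with nonzero a[0]·b[0] = (3)·(-1) = -3. Only the fibre through (0,0,·) is needed: R[0,0,:] = T[0,0,:] − Σₗ aₗ[0]bₗ[0]cₗ = [0, 9] − (3)·(0)·[-1, 2] = [0, 9]. Then w[k] = R[0,0,k] / -3 for each k, giving w = [0, 9] / -3 = [0, -3].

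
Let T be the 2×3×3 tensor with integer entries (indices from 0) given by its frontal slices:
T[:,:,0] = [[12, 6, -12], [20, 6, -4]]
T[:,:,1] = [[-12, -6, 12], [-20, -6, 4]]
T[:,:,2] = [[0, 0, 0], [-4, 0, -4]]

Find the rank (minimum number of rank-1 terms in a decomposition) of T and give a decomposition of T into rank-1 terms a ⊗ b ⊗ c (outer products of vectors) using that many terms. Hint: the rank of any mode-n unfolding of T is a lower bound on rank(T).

Lower bound: in the mode-1 unfolding of T (rows indexed by i, columns by (j,k)) the 2×2 minor on rows i ∈ {0, 1}, columns (j,k) ∈ {(0,0), (0,2)} is det [[12, 0], [20, -4]] = -48 ≠ 0, so that unfolding has rank ≥ 2 and hence rank(T) ≥ 2 (CP rank is at least every unfolding rank, though it can be larger).
Upper bound: with S_k = T[:,:,k], the two rank-1 terms a₁b₁ᵀ, a₂b₂ᵀ are the rank-1 members of the pencil x·S₀ + y·S₂.
The 2×2 minor of x·S₀ + y·S₂ on rows {0,1}, columns {0,1} is −48·x² + 24·xy = (-24)·(2·x − y)(x), vanishing at (x:y) = (1:2) and (0:1).
M₁ = S₀ + 2·S₂ = [[12, 6, -12], [12, 6, -12]] = 6·(1, 1)(2, 1, -2)ᵀ and M₂ = S₂ = [[0, 0, 0], [-4, 0, -4]] = (-4)·(0, 1)(1, 0, 1)ᵀ, so take a₁ = (1, 1), b₁ = (2, 1, -2), a₂ = (0, 1), b₂ = (1, 0, 1).
Each slice is an integer combination of E₁ = a₁b₁ᵀ and E₂ = a₂b₂ᵀ: S₀ = 6·E₁ + 8·E₂, S₁ = −6·E₁ − 8·E₂, S₂ = −4·E₂; reading off coefficients, c₁ = (6, -6, 0) and c₂ = (8, -8, -4).
Hence T = (1, 1) ⊗ (2, 1, -2) ⊗ (6, -6, 0) + (0, 1) ⊗ (1, 0, 1) ⊗ (8, -8, -4), so rank(T) ≤ 2.
These bounds meet, so rank(T) = 2.

rank(T) = 2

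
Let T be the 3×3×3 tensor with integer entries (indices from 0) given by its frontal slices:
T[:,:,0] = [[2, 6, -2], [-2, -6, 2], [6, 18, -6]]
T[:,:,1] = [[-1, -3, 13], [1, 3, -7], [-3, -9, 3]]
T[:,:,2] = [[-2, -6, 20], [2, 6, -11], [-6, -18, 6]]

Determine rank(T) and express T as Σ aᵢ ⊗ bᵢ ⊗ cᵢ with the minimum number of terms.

rank(T) = 2

Lower bound: the mode-1 unfolding of T (rows indexed by i, columns by (j,k) = (0,0), (0,1), (0,2), (1,0), (1,1), (1,2), (2,0), (2,1), (2,2)) is [[2, -1, -2, 6, -3, -6, -2, 13, 20], [-2, 1, 2, -6, 3, 6, 2, -7, -11], [6, -3, -6, 18, -9, -18, -6, 3, 6]].
There the 2×2 minor on rows i ∈ {0, 1}, columns (j,k) ∈ {(0,0), (2,1)} is det [[2, 13], [-2, -7]] = 12 ≠ 0, so this unfolding has rank ≥ 2; CP rank is at least every unfolding rank, so rank(T) ≥ 2. (Unfolding ranks only ever bound the CP rank from below — rank(T) can be strictly larger than all of them — so the matching upper bound has to come from an explicit 2-term decomposition.)
Upper bound — finding two terms. Write S_k = T[:,:,k] for the frontal slices: S₀ = [[2, 6, -2], [-2, -6, 2], [6, 18, -6]], S₁ = [[-1, -3, 13], [1, 3, -7], [-3, -9, 3]], S₂ = [[-2, -6, 20], [2, 6, -11], [-6, -18, 6]].
If T = a₁ ⊗ b₁ ⊗ c₁ + a₂ ⊗ b₂ ⊗ c₂ then each S_k = c₁[k]·a₁b₁ᵀ + c₂[k]·a₂b₂ᵀ. S₀ and S₁ are linearly independent, so a₁b₁ᵀ and a₂b₂ᵀ must span the same plane of matrices: they are the rank-1 matrices of the form x·S₀ + y·S₁.
The 2×2 minor of x·S₀ + y·S₁ on rows {0,1}, columns {0,2} is 12·xy − 6·y² = 6·(2·x − y)(y), vanishing at (x:y) = (1:2) and (1:0).
M₁ = S₀ + 2·S₁ = [[0, 0, 24], [0, 0, -12], [0, 0, 0]] = 12·(2, -1, 0)(0, 0, 1)ᵀ and M₂ = S₀ = [[2, 6, -2], [-2, -6, 2], [6, 18, -6]] = 2·(1, -1, 3)(1, 3, -1)ᵀ, so take a₁ = (2, -1, 0), b₁ = (0, 0, 1), a₂ = (1, -1, 3), b₂ = (1, 3, -1).
Each slice is an integer combination of E₁ = a₁b₁ᵀ and E₂ = a₂b₂ᵀ: S₀ = 2·E₂, S₁ = 6·E₁ − E₂, S₂ = 9·E₁ − 2·E₂; reading off coefficients, c₁ = (0, 6, 9) and c₂ = (2, -1, -2).
Hence T = (2, -1, 0) ⊗ (0, 0, 1) ⊗ (0, 6, 9) + (1, -1, 3) ⊗ (1, 3, -1) ⊗ (2, -1, -2), so rank(T) ≤ 2.
These bounds meet, so rank(T) = 2.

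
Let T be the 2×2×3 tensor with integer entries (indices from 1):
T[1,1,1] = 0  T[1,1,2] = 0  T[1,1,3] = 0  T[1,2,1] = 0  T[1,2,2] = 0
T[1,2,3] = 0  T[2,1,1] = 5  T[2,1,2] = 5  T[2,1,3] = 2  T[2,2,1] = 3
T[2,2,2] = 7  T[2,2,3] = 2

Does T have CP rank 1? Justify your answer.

No

The mode-3 unfolding of T (rows indexed by k, columns by (i,j) = (1,1), (1,2), (2,1), (2,2)) is [[0, 0, 5, 3], [0, 0, 5, 7], [0, 0, 2, 2]].
There the 2×2 minor on rows k ∈ {1, 2}, columns (i,j) ∈ {(2,1), (2,2)} is det [[5, 3], [5, 7]] = 20 ≠ 0, so this unfolding has rank ≥ 2; CP rank is at least every unfolding rank, so rank(T) ≥ 2.
In particular rank(T) ≥ 2 > 1, so T is not rank-1.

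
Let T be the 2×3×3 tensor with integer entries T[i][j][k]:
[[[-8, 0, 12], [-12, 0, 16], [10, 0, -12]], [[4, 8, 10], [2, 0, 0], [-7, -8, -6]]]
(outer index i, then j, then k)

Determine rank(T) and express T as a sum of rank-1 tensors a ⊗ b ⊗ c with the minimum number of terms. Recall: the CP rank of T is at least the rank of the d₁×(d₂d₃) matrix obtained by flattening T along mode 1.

rank(T) = 3

Lower bound: the mode-3 unfolding of T (rows indexed by k, columns by (i,j) = (0,0), (0,1), (0,2), (1,0), (1,1), (1,2)) is [[-8, -12, 10, 4, 2, -7], [0, 0, 0, 8, 0, -8], [12, 16, -12, 10, 0, -6]].
There the 3×3 minor on rows k ∈ {0, 1, 2}, columns (i,j) ∈ {(0,0), (0,1), (1,0)} is det [[-8, -12, 4], [0, 0, 8], [12, 16, 10]] = -128 ≠ 0, so this unfolding has rank ≥ 3; CP rank is at least every unfolding rank, so rank(T) ≥ 3. (Unfolding ranks only ever bound the CP rank from below — rank(T) can be strictly larger than all of them — so the matching upper bound has to come from an explicit 3-term decomposition.)
Upper bound: T is a sum of 3 rank-1 terms, T = [0, 1] ⊗ [1, 0, -1] ⊗ [4, 8, 8] + [2, -1] ⊗ [1, 2, -2] ⊗ [-2, 0, 2] + [2, 1] ⊗ [2, 2, -1] ⊗ [-1, 0, 2] (one valid choice — decompositions are not unique — normalised so each a, b is primitive with positive first nonzero entry; check it by expanding all entries), so rank(T) ≤ 3.
These bounds meet, so rank(T) = 3.
Check entry T[0,2,1] = 0: (0)·(-1)·(8) + (2)·(-2)·(0) + (2)·(-1)·(0) = 0.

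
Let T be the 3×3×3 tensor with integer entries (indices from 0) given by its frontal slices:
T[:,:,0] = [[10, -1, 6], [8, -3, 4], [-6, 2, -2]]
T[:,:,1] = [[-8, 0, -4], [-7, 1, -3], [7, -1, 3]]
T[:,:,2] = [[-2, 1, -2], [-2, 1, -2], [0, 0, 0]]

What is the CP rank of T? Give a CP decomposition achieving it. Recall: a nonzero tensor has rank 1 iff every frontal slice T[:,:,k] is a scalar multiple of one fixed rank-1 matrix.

Lower bound: the mode-3 unfolding of T (rows indexed by k, columns by (i,j) = (0,0), (0,1), (0,2), (1,0), (1,1), (1,2), (2,0), (2,1), (2,2)) is [[10, -1, 6, 8, -3, 4, -6, 2, -2], [-8, 0, -4, -7, 1, -3, 7, -1, 3], [-2, 1, -2, -2, 1, -2, 0, 0, 0]].
There the 3×3 minor on rows k ∈ {0, 1, 2}, columns (i,j) ∈ {(0,0), (0,1), (1,0)} is det [[10, -1, 8], [-8, 0, -7], [-2, 1, -2]] = 8 ≠ 0, so this unfolding has rank ≥ 3; CP rank is at least every unfolding rank, so rank(T) ≥ 3. (Unfolding ranks only ever bound the CP rank from below — rank(T) can be strictly larger than all of them — so the matching upper bound has to come from an explicit 3-term decomposition.)
Upper bound: T is a sum of 3 rank-1 terms, T = (0, 1, -1) ⊗ (1, 1, 1) ⊗ (-2, 1, 0) + (1, 1, -1) ⊗ (2, 0, 1) ⊗ (4, -4, 0) + (1, 1, 0) ⊗ (2, -1, 2) ⊗ (1, 0, -1) (written with every a and b primitive with positive leading entry and the scale carried by c; CP decompositions are not unique, and this one is verified by expanding entrywise), so rank(T) ≤ 3.
These bounds meet, so rank(T) = 3.

rank(T) = 3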